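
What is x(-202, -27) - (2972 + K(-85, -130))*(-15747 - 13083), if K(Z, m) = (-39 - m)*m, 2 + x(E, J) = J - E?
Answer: -255375967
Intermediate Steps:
x(E, J) = -2 + J - E (x(E, J) = -2 + (J - E) = -2 + J - E)
K(Z, m) = m*(-39 - m)
x(-202, -27) - (2972 + K(-85, -130))*(-15747 - 13083) = (-2 - 27 - 1*(-202)) - (2972 - 1*(-130)*(39 - 130))*(-15747 - 13083) = (-2 - 27 + 202) - (2972 - 1*(-130)*(-91))*(-28830) = 173 - (2972 - 11830)*(-28830) = 173 - (-8858)*(-28830) = 173 - 1*255376140 = 173 - 255376140 = -255375967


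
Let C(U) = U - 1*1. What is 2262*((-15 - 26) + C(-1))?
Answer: -97266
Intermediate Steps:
C(U) = -1 + U (C(U) = U - 1 = -1 + U)
2262*((-15 - 26) + C(-1)) = 2262*((-15 - 26) + (-1 - 1)) = 2262*(-41 - 2) = 2262*(-43) = -97266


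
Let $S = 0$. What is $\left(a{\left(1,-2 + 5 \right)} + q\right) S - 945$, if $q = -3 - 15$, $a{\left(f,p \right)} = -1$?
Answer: $-945$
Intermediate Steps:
$q = -18$ ($q = -3 - 15 = -18$)
$\left(a{\left(1,-2 + 5 \right)} + q\right) S - 945 = \left(-1 - 18\right) 0 - 945 = \left(-19\right) 0 - 945 = 0 - 945 = -945$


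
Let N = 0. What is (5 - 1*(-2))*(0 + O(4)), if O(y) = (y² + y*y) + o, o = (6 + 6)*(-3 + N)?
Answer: -28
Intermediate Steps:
o = -36 (o = (6 + 6)*(-3 + 0) = 12*(-3) = -36)
O(y) = -36 + 2*y² (O(y) = (y² + y*y) - 36 = (y² + y²) - 36 = 2*y² - 36 = -36 + 2*y²)
(5 - 1*(-2))*(0 + O(4)) = (5 - 1*(-2))*(0 + (-36 + 2*4²)) = (5 + 2)*(0 + (-36 + 2*16)) = 7*(0 + (-36 + 32)) = 7*(0 - 4) = 7*(-4) = -28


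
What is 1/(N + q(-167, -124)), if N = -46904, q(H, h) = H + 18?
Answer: -1/47053 ≈ -2.1253e-5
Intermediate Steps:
q(H, h) = 18 + H
1/(N + q(-167, -124)) = 1/(-46904 + (18 - 167)) = 1/(-46904 - 149) = 1/(-47053) = -1/47053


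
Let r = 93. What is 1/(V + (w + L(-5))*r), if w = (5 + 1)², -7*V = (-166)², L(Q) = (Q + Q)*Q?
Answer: 7/28430 ≈ 0.00024622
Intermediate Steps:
L(Q) = 2*Q² (L(Q) = (2*Q)*Q = 2*Q²)
V = -27556/7 (V = -⅐*(-166)² = -⅐*27556 = -27556/7 ≈ -3936.6)
w = 36 (w = 6² = 36)
1/(V + (w + L(-5))*r) = 1/(-27556/7 + (36 + 2*(-5)²)*93) = 1/(-27556/7 + (36 + 2*25)*93) = 1/(-27556/7 + (36 + 50)*93) = 1/(-27556/7 + 86*93) = 1/(-27556/7 + 7998) = 1/(28430/7) = 7/28430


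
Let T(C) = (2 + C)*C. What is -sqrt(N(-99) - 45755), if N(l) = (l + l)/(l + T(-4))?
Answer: -I*sqrt(378879137)/91 ≈ -213.9*I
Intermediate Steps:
T(C) = C*(2 + C)
N(l) = 2*l/(8 + l) (N(l) = (l + l)/(l - 4*(2 - 4)) = (2*l)/(l - 4*(-2)) = (2*l)/(l + 8) = (2*l)/(8 + l) = 2*l/(8 + l))
-sqrt(N(-99) - 45755) = -sqrt(2*(-99)/(8 - 99) - 45755) = -sqrt(2*(-99)/(-91) - 45755) = -sqrt(2*(-99)*(-1/91) - 45755) = -sqrt(198/91 - 45755) = -sqrt(-4163507/91) = -I*sqrt(378879137)/91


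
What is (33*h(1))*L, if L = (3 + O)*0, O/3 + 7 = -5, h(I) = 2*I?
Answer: 0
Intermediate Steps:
O = -36 (O = -21 + 3*(-5) = -21 - 15 = -36)
L = 0 (L = (3 - 36)*0 = -33*0 = 0)
(33*h(1))*L = (33*(2*1))*0 = (33*2)*0 = 66*0 = 0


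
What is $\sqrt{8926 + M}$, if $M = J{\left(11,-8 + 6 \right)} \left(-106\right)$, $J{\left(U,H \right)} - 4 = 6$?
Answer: $3 \sqrt{874} \approx 88.69$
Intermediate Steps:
$J{\left(U,H \right)} = 10$ ($J{\left(U,H \right)} = 4 + 6 = 10$)
$M = -1060$ ($M = 10 \left(-106\right) = -1060$)
$\sqrt{8926 + M} = \sqrt{8926 - 1060} = \sqrt{7866} = 3 \sqrt{874}$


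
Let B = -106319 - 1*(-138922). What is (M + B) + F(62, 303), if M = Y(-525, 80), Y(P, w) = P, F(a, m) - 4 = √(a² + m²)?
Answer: 32082 + √95653 ≈ 32391.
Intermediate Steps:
B = 32603 (B = -106319 + 138922 = 32603)
F(a, m) = 4 + √(a² + m²)
M = -525
(M + B) + F(62, 303) = (-525 + 32603) + (4 + √(62² + 303²)) = 32078 + (4 + √(3844 + 91809)) = 32078 + (4 + √95653) = 32082 + √95653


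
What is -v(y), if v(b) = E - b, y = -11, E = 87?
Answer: -98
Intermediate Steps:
v(b) = 87 - b
-v(y) = -(87 - 1*(-11)) = -(87 + 11) = -1*98 = -98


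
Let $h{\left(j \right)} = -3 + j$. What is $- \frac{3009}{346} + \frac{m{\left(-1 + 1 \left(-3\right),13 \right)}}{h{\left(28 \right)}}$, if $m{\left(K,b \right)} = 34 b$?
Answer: $\frac{77707}{8650} \approx 8.9835$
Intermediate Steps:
$- \frac{3009}{346} + \frac{m{\left(-1 + 1 \left(-3\right),13 \right)}}{h{\left(28 \right)}} = - \frac{3009}{346} + \frac{34 \cdot 13}{-3 + 28} = \left(-3009\right) \frac{1}{346} + \frac{442}{25} = - \frac{3009}{346} + 442 \cdot \frac{1}{25} = - \frac{3009}{346} + \frac{442}{25} = \frac{77707}{8650}$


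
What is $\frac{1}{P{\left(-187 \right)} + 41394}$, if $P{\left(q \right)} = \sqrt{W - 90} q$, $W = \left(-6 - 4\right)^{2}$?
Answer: $\frac{20697}{856556773} + \frac{187 \sqrt{10}}{1713113546} \approx 2.4508 \cdot 10^{-5}$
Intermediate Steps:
$W = 100$ ($W = \left(-10\right)^{2} = 100$)
$P{\left(q \right)} = q \sqrt{10}$ ($P{\left(q \right)} = \sqrt{100 - 90} q = \sqrt{10} q = q \sqrt{10}$)
$\frac{1}{P{\left(-187 \right)} + 41394} = \frac{1}{- 187 \sqrt{10} + 41394} = \frac{1}{41394 - 187 \sqrt{10}}$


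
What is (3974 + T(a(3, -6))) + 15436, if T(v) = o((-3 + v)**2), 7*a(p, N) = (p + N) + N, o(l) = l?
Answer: 951990/49 ≈ 19428.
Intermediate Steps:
a(p, N) = p/7 + 2*N/7 (a(p, N) = ((p + N) + N)/7 = ((N + p) + N)/7 = (p + 2*N)/7 = p/7 + 2*N/7)
T(v) = (-3 + v)**2
(3974 + T(a(3, -6))) + 15436 = (3974 + (-3 + ((1/7)*3 + (2/7)*(-6)))**2) + 15436 = (3974 + (-3 + (3/7 - 12/7))**2) + 15436 = (3974 + (-3 - 9/7)**2) + 15436 = (3974 + (-30/7)**2) + 15436 = (3974 + 900/49) + 15436 = 195626/49 + 15436 = 951990/49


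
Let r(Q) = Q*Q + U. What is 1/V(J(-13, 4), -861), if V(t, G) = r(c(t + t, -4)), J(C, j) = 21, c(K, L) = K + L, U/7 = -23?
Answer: 1/1283 ≈ 0.00077942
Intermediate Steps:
U = -161 (U = 7*(-23) = -161)
r(Q) = -161 + Q**2 (r(Q) = Q*Q - 161 = Q**2 - 161 = -161 + Q**2)
V(t, G) = -161 + (-4 + 2*t)**2 (V(t, G) = -161 + ((t + t) - 4)**2 = -161 + (2*t - 4)**2 = -161 + (-4 + 2*t)**2)
1/V(J(-13, 4), -861) = 1/(-161 + 4*(-2 + 21)**2) = 1/(-161 + 4*19**2) = 1/(-161 + 4*361) = 1/(-161 + 1444) = 1/1283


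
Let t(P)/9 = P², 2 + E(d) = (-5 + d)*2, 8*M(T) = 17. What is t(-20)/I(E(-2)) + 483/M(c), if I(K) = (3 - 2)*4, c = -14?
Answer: 19164/17 ≈ 1127.3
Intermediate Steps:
M(T) = 17/8 (M(T) = (⅛)*17 = 17/8)
E(d) = -12 + 2*d (E(d) = -2 + (-5 + d)*2 = -2 + (-10 + 2*d) = -12 + 2*d)
I(K) = 4 (I(K) = 1*4 = 4)
t(P) = 9*P²
t(-20)/I(E(-2)) + 483/M(c) = (9*(-20)²)/4 + 483/(17/8) = (9*400)*(¼) + 483*(8/17) = 3600*(¼) + 3864/17 = 900 + 3864/17 = 19164/17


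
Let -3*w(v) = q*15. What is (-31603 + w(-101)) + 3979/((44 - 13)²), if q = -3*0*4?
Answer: -30366504/961 ≈ -31599.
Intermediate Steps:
q = 0 (q = 0*4 = 0)
w(v) = 0 (w(v) = -0*15 = -⅓*0 = 0)
(-31603 + w(-101)) + 3979/((44 - 13)²) = (-31603 + 0) + 3979/((44 - 13)²) = -31603 + 3979/(31²) = -31603 + 3979/961 = -30366504/961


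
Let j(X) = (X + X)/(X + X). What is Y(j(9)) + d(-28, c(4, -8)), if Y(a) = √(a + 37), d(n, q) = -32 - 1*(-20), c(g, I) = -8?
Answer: -12 + √38 ≈ -5.8356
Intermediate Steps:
d(n, q) = -12 (d(n, q) = -32 + 20 = -12)
j(X) = 1 (j(X) = (2*X)/((2*X)) = (2*X)*(1/(2*X)) = 1)
Y(a) = √(37 + a)
Y(j(9)) + d(-28, c(4, -8)) = √(37 + 1) - 12 = √38 - 12 = -12 + √38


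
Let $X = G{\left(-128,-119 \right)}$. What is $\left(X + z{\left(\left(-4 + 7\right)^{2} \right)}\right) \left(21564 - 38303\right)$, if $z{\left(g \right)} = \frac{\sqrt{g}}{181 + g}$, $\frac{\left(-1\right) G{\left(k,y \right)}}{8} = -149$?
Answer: $- \frac{199531523}{10} \approx -1.9953 \cdot 10^{7}$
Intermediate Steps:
$G{\left(k,y \right)} = 1192$ ($G{\left(k,y \right)} = \left(-8\right) \left(-149\right) = 1192$)
$X = 1192$
$z{\left(g \right)} = \frac{\sqrt{g}}{181 + g}$
$\left(X + z{\left(\left(-4 + 7\right)^{2} \right)}\right) \left(21564 - 38303\right) = \left(1192 + \frac{\sqrt{\left(-4 + 7\right)^{2}}}{181 + \left(-4 + 7\right)^{2}}\right) \left(21564 - 38303\right) = \left(1192 + \frac{\sqrt{3^{2}}}{181 + 3^{2}}\right) \left(-16739\right) = \left(1192 + \frac{\sqrt{9}}{181 + 9}\right) \left(-16739\right) = \left(1192 + \frac{3}{190}\right) \left(-16739\right) = \frac{226483}{190} \left(-16739\right) = - \frac{199531523}{10}$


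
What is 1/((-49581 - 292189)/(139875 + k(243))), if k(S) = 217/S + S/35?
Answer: -1189703519/2906753850 ≈ -0.40929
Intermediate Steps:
k(S) = 217/S + S/35 (k(S) = 217/S + S*(1/35) = 217/S + S/35)
1/((-49581 - 292189)/(139875 + k(243))) = 1/((-49581 - 292189)/(139875 + (217/243 + (1/35)*243))) = 1/(-341770/(139875 + (217*(1/243) + 243/35))) = 1/(-341770/(139875 + (217/243 + 243/35))) = 1/(-341770/(139875 + 66644/8505)) = 1/(-341770/1189703519/8505) = 1/(-341770*8505/1189703519) = 1/(-2906753850/1189703519) = -1189703519/2906753850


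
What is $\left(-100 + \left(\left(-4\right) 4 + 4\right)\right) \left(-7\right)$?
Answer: $784$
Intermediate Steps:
$\left(-100 + \left(\left(-4\right) 4 + 4\right)\right) \left(-7\right) = \left(-100 + \left(-16 + 4\right)\right) \left(-7\right) = \left(-100 - 12\right) \left(-7\right) = \left(-112\right) \left(-7\right) = 784$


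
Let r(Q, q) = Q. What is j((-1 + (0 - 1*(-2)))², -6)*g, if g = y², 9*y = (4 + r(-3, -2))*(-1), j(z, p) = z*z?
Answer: 1/81 ≈ 0.012346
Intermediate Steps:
j(z, p) = z²
y = -⅑ (y = ((4 - 3)*(-1))/9 = (1*(-1))/9 = (⅑)*(-1) = -⅑ ≈ -0.11111)
g = 1/81 (g = (-⅑)² = 1/81 ≈ 0.012346)
j((-1 + (0 - 1*(-2)))², -6)*g = ((-1 + (0 - 1*(-2)))²)²*(1/81) = ((-1 + (0 + 2))²)²*(1/81) = ((-1 + 2)²)²*(1/81) = (1²)²*(1/81) = 1²*(1/81) = 1*(1/81) = 1/81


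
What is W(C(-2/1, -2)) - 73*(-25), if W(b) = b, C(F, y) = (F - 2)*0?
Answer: 1825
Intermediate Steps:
C(F, y) = 0 (C(F, y) = (-2 + F)*0 = 0)
W(C(-2/1, -2)) - 73*(-25) = 0 - 73*(-25) = 0 + 1825 = 1825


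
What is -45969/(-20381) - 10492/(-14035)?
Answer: 859012367/286047335 ≈ 3.0030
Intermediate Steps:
-45969/(-20381) - 10492/(-14035) = -45969*(-1/20381) - 10492*(-1/14035) = 45969/20381 + 10492/14035 = 859012367/286047335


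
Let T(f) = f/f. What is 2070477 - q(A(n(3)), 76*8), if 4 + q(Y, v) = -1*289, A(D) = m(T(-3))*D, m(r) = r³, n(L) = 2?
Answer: 2070770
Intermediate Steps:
T(f) = 1
A(D) = D (A(D) = 1³*D = 1*D = D)
q(Y, v) = -293 (q(Y, v) = -4 - 1*289 = -4 - 289 = -293)
2070477 - q(A(n(3)), 76*8) = 2070477 - 1*(-293) = 2070477 + 293 = 2070770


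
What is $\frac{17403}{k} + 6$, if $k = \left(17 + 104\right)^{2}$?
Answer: $\frac{105249}{14641} \approx 7.1886$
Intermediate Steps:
$k = 14641$ ($k = 121^{2} = 14641$)
$\frac{17403}{k} + 6 = \frac{17403}{14641} + 6 = \frac{105249}{14641}$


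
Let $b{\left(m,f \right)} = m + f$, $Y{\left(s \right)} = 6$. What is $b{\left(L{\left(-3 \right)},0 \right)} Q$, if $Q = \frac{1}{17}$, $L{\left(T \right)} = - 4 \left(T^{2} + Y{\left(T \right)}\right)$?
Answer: $- \frac{60}{17} \approx -3.5294$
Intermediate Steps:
$L{\left(T \right)} = -24 - 4 T^{2}$ ($L{\left(T \right)} = - 4 \left(T^{2} + 6\right) = - 4 \left(6 + T^{2}\right) = -24 - 4 T^{2}$)
$b{\left(m,f \right)} = f + m$
$Q = \frac{1}{17} \approx 0.058824$
$b{\left(L{\left(-3 \right)},0 \right)} Q = \left(0 - \left(24 + 4 \left(-3\right)^{2}\right)\right) \frac{1}{17} = \left(0 - 60\right) \frac{1}{17} = \left(-60\right) \frac{1}{17} = - \frac{60}{17}$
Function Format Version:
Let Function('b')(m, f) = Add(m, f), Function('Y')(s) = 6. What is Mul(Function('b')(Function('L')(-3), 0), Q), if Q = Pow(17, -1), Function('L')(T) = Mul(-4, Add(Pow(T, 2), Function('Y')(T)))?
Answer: Rational(-60, 17) ≈ -3.5294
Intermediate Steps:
Function('L')(T) = Add(-24, Mul(-4, Pow(T, 2))) (Function('L')(T) = Mul(-4, Add(Pow(T, 2), 6)) = Mul(-4, Add(6, Pow(T, 2))) = Add(-24, Mul(-4, Pow(T, 2))))
Function('b')(m, f) = Add(f, m)
Q = Rational(1, 17) ≈ 0.058824
Mul(Function('b')(Function('L')(-3), 0), Q) = Mul(Add(0, Add(-24, Mul(-4, Pow(-3, 2)))), Rational(1, 17)) = Mul(Add(0, Add(-24, Mul(-4, 9))), Rational(1, 17)) = Mul(Add(0, Add(-24, -36)), Rational(1, 17)) = Mul(Add(0, -60), Rational(1, 17)) = Mul(-60, Rational(1, 17)) = Rational(-60, 17)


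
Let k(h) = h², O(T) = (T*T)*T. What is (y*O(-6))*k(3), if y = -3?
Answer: 5832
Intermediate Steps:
O(T) = T³ (O(T) = T²*T = T³)
(y*O(-6))*k(3) = -3*(-6)³*3² = -3*(-216)*9 = 648*9 = 5832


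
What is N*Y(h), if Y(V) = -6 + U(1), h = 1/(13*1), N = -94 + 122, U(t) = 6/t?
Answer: 0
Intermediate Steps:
N = 28
h = 1/13 ≈ 0.076923
Y(V) = 0 (Y(V) = -6 + 6/1 = -6 + 6*1 = -6 + 6 = 0)
N*Y(h) = 28*0 = 0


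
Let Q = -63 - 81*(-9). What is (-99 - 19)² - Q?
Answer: 13258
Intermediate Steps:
Q = 666 (Q = -63 + 729 = 666)
(-99 - 19)² - Q = (-99 - 19)² - 1*666 = (-118)² - 666 = 13924 - 666 = 13258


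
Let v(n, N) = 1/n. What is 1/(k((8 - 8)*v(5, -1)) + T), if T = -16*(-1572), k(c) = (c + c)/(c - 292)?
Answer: 1/25152 ≈ 3.9758e-5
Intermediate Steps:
k(c) = 2*c/(-292 + c) (k(c) = (2*c)/(-292 + c) = 2*c/(-292 + c))
T = 25152
1/(k((8 - 8)*v(5, -1)) + T) = 1/(2*((8 - 8)/5)/(-292 + (8 - 8)/5) + 25152) = 1/(2*(0*(⅕))/(-292 + 0*(⅕)) + 25152) = 1/(2*0/(-292 + 0) + 25152) = 1/(2*0/(-292) + 25152) = 1/(2*0*(-1/292) + 25152) = 1/(0 + 25152) = 1/25152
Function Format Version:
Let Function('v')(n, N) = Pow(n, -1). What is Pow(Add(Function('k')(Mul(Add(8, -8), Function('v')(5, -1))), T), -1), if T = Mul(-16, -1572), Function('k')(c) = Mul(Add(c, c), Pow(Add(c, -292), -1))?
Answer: Rational(1, 25152) ≈ 3.9758e-5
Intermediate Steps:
Function('k')(c) = Mul(2, c, Pow(Add(-292, c), -1)) (Function('k')(c) = Mul(Mul(2, c), Pow(Add(-292, c), -1)) = Mul(2, c, Pow(Add(-292, c), -1)))
T = 25152
Pow(Add(Function('k')(Mul(Add(8, -8), Function('v')(5, -1))), T), -1) = Pow(Add(Mul(2, Mul(Add(8, -8), Pow(5, -1)), Pow(Add(-292, Mul(Add(8, -8), Pow(5, -1))), -1)), 25152), -1) = Pow(Add(Mul(2, Mul(0, Rational(1, 5)), Pow(Add(-292, Mul(0, Rational(1, 5))), -1)), 25152), -1) = Pow(Add(Mul(2, 0, Pow(Add(-292, 0), -1)), 25152), -1) = Pow(Add(Mul(2, 0, Pow(-292, -1)), 25152), -1) = Pow(Add(Mul(2, 0, Rational(-1, 292)), 25152), -1) = Pow(Add(0, 25152), -1) = Pow(25152, -1) = Rational(1, 25152)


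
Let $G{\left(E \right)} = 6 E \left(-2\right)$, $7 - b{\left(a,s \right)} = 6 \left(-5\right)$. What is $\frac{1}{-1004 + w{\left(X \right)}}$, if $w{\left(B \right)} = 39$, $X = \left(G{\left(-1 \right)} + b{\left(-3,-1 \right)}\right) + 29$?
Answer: $- \frac{1}{965} \approx -0.0010363$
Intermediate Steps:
$b{\left(a,s \right)} = 37$ ($b{\left(a,s \right)} = 7 - 6 \left(-5\right) = 7 - -30 = 7 + 30 = 37$)
$G{\left(E \right)} = - 12 E$
$X = 78$ ($X = \left(\left(-12\right) \left(-1\right) + 37\right) + 29 = \left(12 + 37\right) + 29 = 49 + 29 = 78$)
$\frac{1}{-1004 + w{\left(X \right)}} = \frac{1}{-1004 + 39} = \frac{1}{-965} = - \frac{1}{965}$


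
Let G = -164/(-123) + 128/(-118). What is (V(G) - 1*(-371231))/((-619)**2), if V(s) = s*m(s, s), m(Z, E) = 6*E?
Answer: 3876769205/4001350323 ≈ 0.96887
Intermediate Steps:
G = 44/177 (G = -164*(-1/123) + 128*(-1/118) = 4/3 - 64/59 = 44/177 ≈ 0.24859)
V(s) = 6*s**2 (V(s) = s*(6*s) = 6*s**2)
(V(G) - 1*(-371231))/((-619)**2) = (6*(44/177)**2 - 1*(-371231))/((-619)**2) = (6*(1936/31329) + 371231)/383161 = (3872/10443 + 371231)*(1/383161) = (3876769205/10443)*(1/383161) = 3876769205/4001350323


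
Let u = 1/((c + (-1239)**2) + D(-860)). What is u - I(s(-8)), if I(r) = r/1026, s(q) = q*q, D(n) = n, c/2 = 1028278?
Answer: -38301877/614029707 ≈ -0.062378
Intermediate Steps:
c = 2056556 (c = 2*1028278 = 2056556)
s(q) = q**2
I(r) = r/1026 (I(r) = r*(1/1026) = r/1026)
u = 1/3590817 (u = 1/((2056556 + (-1239)**2) - 860) = 1/((2056556 + 1535121) - 860) = 1/(3591677 - 860) = 1/3590817 ≈ 2.7849e-7)
u - I(s(-8)) = 1/3590817 - (-8)**2/1026 = 1/3590817 - 64/1026 = 1/3590817 - 1*32/513 = 1/3590817 - 32/513 = -38301877/614029707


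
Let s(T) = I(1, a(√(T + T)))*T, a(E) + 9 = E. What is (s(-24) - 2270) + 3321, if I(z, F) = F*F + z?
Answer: 235 + 1728*I*√3 ≈ 235.0 + 2993.0*I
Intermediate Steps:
a(E) = -9 + E
I(z, F) = z + F² (I(z, F) = F² + z = z + F²)
s(T) = T*(1 + (-9 + √2*√T)²) (s(T) = (1 + (-9 + √(T + T))²)*T = (1 + (-9 + √(2*T))²)*T = (1 + (-9 + √2*√T)²)*T = T*(1 + (-9 + √2*√T)²))
(s(-24) - 2270) + 3321 = (-24*(1 + (-9 + √2*√(-24))²) - 2270) + 3321 = (-24*(1 + (-9 + √2*(2*I*√6))²) - 2270) + 3321 = (-24*(1 + (-9 + 4*I*√3)²) - 2270) + 3321 = ((-24 - 24*(-9 + 4*I*√3)²) - 2270) + 3321 = (-2294 - 24*(-9 + 4*I*√3)²) + 3321 = 1027 - 24*(-9 + 4*I*√3)²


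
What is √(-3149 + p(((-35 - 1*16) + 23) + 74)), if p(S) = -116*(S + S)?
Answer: I*√13821 ≈ 117.56*I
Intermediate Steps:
p(S) = -232*S
√(-3149 + p(((-35 - 1*16) + 23) + 74)) = √(-3149 - 232*(((-35 - 1*16) + 23) + 74)) = √(-3149 - 232*(((-35 - 16) + 23) + 74)) = √(-3149 - 232*((-51 + 23) + 74)) = √(-3149 - 232*(-28 + 74)) = √(-3149 - 232*46) = √(-3149 - 10672) = √(-13821) = I*√13821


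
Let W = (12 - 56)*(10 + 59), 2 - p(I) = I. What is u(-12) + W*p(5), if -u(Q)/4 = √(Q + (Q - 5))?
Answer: 9108 - 4*I*√29 ≈ 9108.0 - 21.541*I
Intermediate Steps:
p(I) = 2 - I
u(Q) = -4*√(-5 + 2*Q) (u(Q) = -4*√(Q + (Q - 5)) = -4*√(Q + (-5 + Q)) = -4*√(-5 + 2*Q))
W = -3036 (W = -44*69 = -3036)
u(-12) + W*p(5) = -4*√(-5 + 2*(-12)) - 3036*(2 - 1*5) = -4*√(-5 - 24) - 3036*(2 - 5) = -4*I*√29 - 3036*(-3) = -4*I*√29 + 9108 = 9108 - 4*I*√29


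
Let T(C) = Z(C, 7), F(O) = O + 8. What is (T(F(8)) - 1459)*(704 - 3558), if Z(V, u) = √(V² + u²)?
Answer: 4163986 - 2854*√305 ≈ 4.1141e+6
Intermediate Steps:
F(O) = 8 + O
T(C) = √(49 + C²) (T(C) = √(C² + 7²) = √(C² + 49) = √(49 + C²))
(T(F(8)) - 1459)*(704 - 3558) = (√(49 + (8 + 8)²) - 1459)*(704 - 3558) = (√(49 + 16²) - 1459)*(-2854) = (√(49 + 256) - 1459)*(-2854) = (√305 - 1459)*(-2854) = (-1459 + √305)*(-2854) = 4163986 - 2854*√305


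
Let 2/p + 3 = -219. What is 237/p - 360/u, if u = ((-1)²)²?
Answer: -26667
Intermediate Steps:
p = -1/111 (p = 2/(-3 - 219) = 2/(-222) = 2*(-1/222) = -1/111 ≈ -0.0090090)
u = 1 (u = 1² = 1)
237/p - 360/u = 237/(-1/111) - 360/1 = 237*(-111) - 360*1 = -26307 - 360 = -26667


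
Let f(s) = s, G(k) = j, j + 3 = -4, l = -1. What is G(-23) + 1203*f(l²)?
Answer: 1196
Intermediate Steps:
j = -7 (j = -3 - 4 = -7)
G(k) = -7
G(-23) + 1203*f(l²) = -7 + 1203*(-1)² = -7 + 1203*1 = -7 + 1203 = 1196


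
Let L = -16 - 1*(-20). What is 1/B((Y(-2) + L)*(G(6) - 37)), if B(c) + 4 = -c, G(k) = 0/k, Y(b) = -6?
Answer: -1/78 ≈ -0.012821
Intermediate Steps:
L = 4 (L = -16 + 20 = 4)
G(k) = 0
B(c) = -4 - c
1/B((Y(-2) + L)*(G(6) - 37)) = 1/(-4 - (-6 + 4)*(0 - 37)) = 1/(-4 - (-2)*(-37)) = 1/(-4 - 1*74) = 1/(-4 - 74) = 1/(-78) = -1/78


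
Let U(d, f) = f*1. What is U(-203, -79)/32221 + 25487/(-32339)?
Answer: -823771408/1041994919 ≈ -0.79057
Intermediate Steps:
U(d, f) = f
U(-203, -79)/32221 + 25487/(-32339) = -79/32221 + 25487/(-32339) = -79*1/32221 + 25487*(-1/32339) = -79/32221 - 25487/32339 = -823771408/1041994919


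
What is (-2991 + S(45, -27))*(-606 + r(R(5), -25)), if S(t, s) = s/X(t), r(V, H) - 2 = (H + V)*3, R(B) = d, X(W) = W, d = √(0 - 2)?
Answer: 10156482/5 - 44874*I*√2/5 ≈ 2.0313e+6 - 12692.0*I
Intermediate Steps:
d = I*√2 (d = √(-2) = I*√2 ≈ 1.4142*I)
R(B) = I*√2
r(V, H) = 2 + 3*H + 3*V (r(V, H) = 2 + (H + V)*3 = 2 + (3*H + 3*V) = 2 + 3*H + 3*V)
S(t, s) = s/t
(-2991 + S(45, -27))*(-606 + r(R(5), -25)) = (-2991 - 27/45)*(-606 + (2 + 3*(-25) + 3*(I*√2))) = (-2991 - 27*1/45)*(-606 + (2 - 75 + 3*I*√2)) = (-2991 - ⅗)*(-606 + (-73 + 3*I*√2)) = -14958*(-679 + 3*I*√2)/5 = 10156482/5 - 44874*I*√2/5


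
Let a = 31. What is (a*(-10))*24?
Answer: -7440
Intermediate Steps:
(a*(-10))*24 = (31*(-10))*24 = -310*24 = -7440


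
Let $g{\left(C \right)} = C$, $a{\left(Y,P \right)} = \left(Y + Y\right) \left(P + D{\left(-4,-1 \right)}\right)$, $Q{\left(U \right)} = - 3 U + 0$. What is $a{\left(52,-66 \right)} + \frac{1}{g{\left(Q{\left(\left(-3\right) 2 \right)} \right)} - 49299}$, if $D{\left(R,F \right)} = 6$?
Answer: $- \frac{307513441}{49281} \approx -6240.0$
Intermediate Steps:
$Q{\left(U \right)} = - 3 U$
$a{\left(Y,P \right)} = 2 Y \left(6 + P\right)$ ($a{\left(Y,P \right)} = \left(Y + Y\right) \left(P + 6\right) = 2 Y \left(6 + P\right)$)
$a{\left(52,-66 \right)} + \frac{1}{g{\left(Q{\left(\left(-3\right) 2 \right)} \right)} - 49299} = 2 \cdot 52 \left(6 - 66\right) + \frac{1}{- 3 \left(\left(-3\right) 2\right) - 49299} = 2 \cdot 52 \left(-60\right) + \frac{1}{\left(-3\right) \left(-6\right) - 49299} = -6240 + \frac{1}{18 - 49299} = -6240 + \frac{1}{-49281} = -6240 - \frac{1}{49281} = - \frac{307513441}{49281}$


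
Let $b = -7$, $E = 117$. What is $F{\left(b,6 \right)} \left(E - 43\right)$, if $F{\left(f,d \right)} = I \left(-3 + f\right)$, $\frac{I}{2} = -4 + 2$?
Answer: $2960$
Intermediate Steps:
$I = -4$ ($I = 2 \left(-4 + 2\right) = 2 \left(-2\right) = -4$)
$F{\left(f,d \right)} = 12 - 4 f$ ($F{\left(f,d \right)} = - 4 \left(-3 + f\right) = 12 - 4 f$)
$F{\left(b,6 \right)} \left(E - 43\right) = \left(12 - -28\right) \left(117 - 43\right) = \left(12 + 28\right) 74 = 40 \cdot 74 = 2960$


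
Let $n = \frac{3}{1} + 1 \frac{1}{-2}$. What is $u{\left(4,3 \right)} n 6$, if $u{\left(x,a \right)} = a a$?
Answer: $135$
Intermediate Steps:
$u{\left(x,a \right)} = a^{2}$
$n = \frac{5}{2}$ ($n = 3 \cdot 1 + 1 \left(- \frac{1}{2}\right) = 3 - \frac{1}{2} = \frac{5}{2} \approx 2.5$)
$u{\left(4,3 \right)} n 6 = 3^{2} \cdot \frac{5}{2} \cdot 6 = 9 \cdot \frac{5}{2} \cdot 6 = \frac{45}{2} \cdot 6 = 135$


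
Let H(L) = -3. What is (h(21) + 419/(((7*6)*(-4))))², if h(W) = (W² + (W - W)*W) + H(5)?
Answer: 5353117225/28224 ≈ 1.8967e+5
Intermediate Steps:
h(W) = -3 + W² (h(W) = (W² + (W - W)*W) - 3 = (W² + 0*W) - 3 = (W² + 0) - 3 = W² - 3 = -3 + W²)
(h(21) + 419/(((7*6)*(-4))))² = ((-3 + 21²) + 419/(((7*6)*(-4))))² = ((-3 + 441) + 419/((42*(-4))))² = (438 + 419/(-168))² = (438 + 419*(-1/168))² = (438 - 419/168)² = (73165/168)² = 5353117225/28224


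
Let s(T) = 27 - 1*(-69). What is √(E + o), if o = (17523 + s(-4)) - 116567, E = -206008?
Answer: 6*I*√8471 ≈ 552.23*I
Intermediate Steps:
s(T) = 96 (s(T) = 27 + 69 = 96)
o = -98948 (o = (17523 + 96) - 116567 = 17619 - 116567 = -98948)
√(E + o) = √(-206008 - 98948) = √(-304956) = 6*I*√8471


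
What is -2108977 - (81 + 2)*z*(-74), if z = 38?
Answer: -1875581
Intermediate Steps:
-2108977 - (81 + 2)*z*(-74) = -2108977 - (81 + 2)*38*(-74) = -2108977 - 83*38*(-74) = -2108977 - 3154*(-74) = -2108977 - 1*(-233396) = -2108977 + 233396 = -1875581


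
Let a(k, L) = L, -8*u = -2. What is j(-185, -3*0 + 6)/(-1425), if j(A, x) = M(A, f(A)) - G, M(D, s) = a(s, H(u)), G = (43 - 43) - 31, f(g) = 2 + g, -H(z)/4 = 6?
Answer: -7/1425 ≈ -0.0049123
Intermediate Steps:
u = 1/4 (u = -1/8*(-2) = 1/4 ≈ 0.25000)
H(z) = -24 (H(z) = -4*6 = -24)
G = -31 (G = 0 - 31 = -31)
M(D, s) = -24
j(A, x) = 7 (j(A, x) = -24 - 1*(-31) = -24 + 31 = 7)
j(-185, -3*0 + 6)/(-1425) = 7/(-1425) = 7*(-1/1425) = -7/1425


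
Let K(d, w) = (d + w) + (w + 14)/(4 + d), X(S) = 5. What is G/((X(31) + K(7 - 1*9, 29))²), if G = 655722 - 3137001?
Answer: -9925116/11449 ≈ -866.90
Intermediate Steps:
K(d, w) = d + w + (14 + w)/(4 + d) (K(d, w) = (d + w) + (14 + w)/(4 + d) = d + w + (14 + w)/(4 + d))
G = -2481279
G/((X(31) + K(7 - 1*9, 29))²) = -2481279/(5 + (14 + (7 - 1*9)² + 4*(7 - 1*9) + 5*29 + (7 - 1*9)*29)/(4 + (7 - 1*9)))² = -2481279/(5 + (14 + (7 - 9)² + 4*(7 - 9) + 145 + (7 - 9)*29)/(4 + (7 - 9)))² = -2481279/(5 + (14 + (-2)² + 4*(-2) + 145 - 2*29)/(4 - 2))² = -2481279/(5 + (14 + 4 - 8 + 145 - 58)/2)² = -2481279/(5 + (½)*97)² = -2481279/(5 + 97/2)² = -2481279/((107/2)²) = -2481279/11449/4 = -2481279*4/11449 = -9925116/11449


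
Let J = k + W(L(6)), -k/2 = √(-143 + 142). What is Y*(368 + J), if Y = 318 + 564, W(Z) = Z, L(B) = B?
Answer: 329868 - 1764*I ≈ 3.2987e+5 - 1764.0*I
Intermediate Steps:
Y = 882
k = -2*I (k = -2*√(-143 + 142) = -2*I ≈ -2.0*I)
J = 6 - 2*I (J = -2*I + 6 = 6 - 2*I ≈ 6.0 - 2.0*I)
Y*(368 + J) = 882*(368 + (6 - 2*I)) = 882*(374 - 2*I) = 329868 - 1764*I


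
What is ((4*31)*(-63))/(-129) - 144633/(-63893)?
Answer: 172596591/2747399 ≈ 62.822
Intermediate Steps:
((4*31)*(-63))/(-129) - 144633/(-63893) = (124*(-63))*(-1/129) - 144633*(-1/63893) = -7812*(-1/129) + 144633/63893 = 2604/43 + 144633/63893 = 172596591/2747399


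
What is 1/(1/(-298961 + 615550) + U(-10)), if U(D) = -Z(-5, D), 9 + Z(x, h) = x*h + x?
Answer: -316589/11397203 ≈ -0.027778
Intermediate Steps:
Z(x, h) = -9 + x + h*x (Z(x, h) = -9 + (x*h + x) = -9 + (h*x + x) = -9 + (x + h*x) = -9 + x + h*x)
U(D) = 14 + 5*D (U(D) = -(-9 - 5 + D*(-5)) = -(-9 - 5 - 5*D) = -(-14 - 5*D) = 14 + 5*D)
1/(1/(-298961 + 615550) + U(-10)) = 1/(1/(-298961 + 615550) + (14 + 5*(-10))) = 1/(1/316589 + (14 - 50)) = 1/(1/316589 - 36) = 1/(-11397203/316589) = -316589/11397203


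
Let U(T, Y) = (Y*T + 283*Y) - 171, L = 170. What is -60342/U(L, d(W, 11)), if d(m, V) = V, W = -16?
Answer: -10057/802 ≈ -12.540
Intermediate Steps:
U(T, Y) = -171 + 283*Y + T*Y (U(T, Y) = (T*Y + 283*Y) - 171 = (283*Y + T*Y) - 171 = -171 + 283*Y + T*Y)
-60342/U(L, d(W, 11)) = -60342/(-171 + 283*11 + 170*11) = -60342/(-171 + 3113 + 1870) = -60342/4812 = -60342*1/4812 = -10057/802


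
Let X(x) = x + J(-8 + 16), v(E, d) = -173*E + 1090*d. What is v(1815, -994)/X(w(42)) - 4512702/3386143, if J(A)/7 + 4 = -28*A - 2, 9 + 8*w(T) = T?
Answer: 37797885045926/43501779121 ≈ 868.88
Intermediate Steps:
w(T) = -9/8 + T/8
J(A) = -42 - 196*A (J(A) = -28 + 7*(-28*A - 2) = -28 + 7*(-2 - 28*A) = -28 + (-14 - 196*A) = -42 - 196*A)
X(x) = -1610 + x (X(x) = x + (-42 - 196*(-8 + 16)) = x + (-42 - 196*8) = x + (-42 - 1568) = x - 1610 = -1610 + x)
v(1815, -994)/X(w(42)) - 4512702/3386143 = (-173*1815 + 1090*(-994))/(-1610 + (-9/8 + (⅛)*42)) - 4512702/3386143 = (-313995 - 1083460)/(-1610 + (-9/8 + 21/4)) - 4512702*1/3386143 = -1397455/(-1610 + 33/8) - 4512702/3386143 = -1397455/(-12847/8) - 4512702/3386143 = -1397455*(-8/12847) - 4512702/3386143 = 11179640/12847 - 4512702/3386143 = 37797885045926/43501779121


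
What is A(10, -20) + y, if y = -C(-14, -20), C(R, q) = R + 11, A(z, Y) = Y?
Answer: -17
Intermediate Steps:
C(R, q) = 11 + R
y = 3 (y = -(11 - 14) = -1*(-3) = 3)
A(10, -20) + y = -20 + 3 = -17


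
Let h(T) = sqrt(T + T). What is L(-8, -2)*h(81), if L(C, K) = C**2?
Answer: 576*sqrt(2) ≈ 814.59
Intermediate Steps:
h(T) = sqrt(2)*sqrt(T) (h(T) = sqrt(2*T) = sqrt(2)*sqrt(T))
L(-8, -2)*h(81) = (-8)**2*(sqrt(2)*sqrt(81)) = 64*(sqrt(2)*9) = 64*(9*sqrt(2)) = 576*sqrt(2)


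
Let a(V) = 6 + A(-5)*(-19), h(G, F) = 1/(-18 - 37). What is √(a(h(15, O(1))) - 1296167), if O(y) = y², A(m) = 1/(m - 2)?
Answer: 2*I*√15877939/7 ≈ 1138.5*I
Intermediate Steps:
A(m) = 1/(-2 + m)
h(G, F) = -1/55 (h(G, F) = 1/(-55) = -1/55)
a(V) = 61/7 (a(V) = 6 - 19/(-2 - 5) = 6 - 19/(-7) = 6 - ⅐*(-19) = 6 + 19/7 = 61/7)
√(a(h(15, O(1))) - 1296167) = √(61/7 - 1296167) = √(-9073108/7) = 2*I*√15877939/7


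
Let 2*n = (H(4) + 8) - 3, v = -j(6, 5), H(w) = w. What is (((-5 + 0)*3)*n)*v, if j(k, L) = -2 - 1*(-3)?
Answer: 135/2 ≈ 67.500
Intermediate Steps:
j(k, L) = 1 (j(k, L) = -2 + 3 = 1)
v = -1 (v = -1*1 = -1)
n = 9/2 (n = ((4 + 8) - 3)/2 = (12 - 3)/2 = (½)*9 = 9/2 ≈ 4.5000)
(((-5 + 0)*3)*n)*v = (((-5 + 0)*3)*(9/2))*(-1) = (-5*3*(9/2))*(-1) = -15*9/2*(-1) = -135/2*(-1) = 135/2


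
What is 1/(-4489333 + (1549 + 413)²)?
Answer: -1/639889 ≈ -1.5628e-6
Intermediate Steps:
1/(-4489333 + (1549 + 413)²) = 1/(-4489333 + 1962²) = 1/(-4489333 + 3849444) = 1/(-639889) = -1/639889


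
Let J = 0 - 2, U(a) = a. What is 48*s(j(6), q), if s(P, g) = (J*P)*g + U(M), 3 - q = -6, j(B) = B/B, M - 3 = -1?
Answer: -768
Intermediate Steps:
M = 2 (M = 3 - 1 = 2)
j(B) = 1
q = 9 (q = 3 - 1*(-6) = 3 + 6 = 9)
J = -2
s(P, g) = 2 - 2*P*g (s(P, g) = (-2*P)*g + 2 = -2*P*g + 2 = 2 - 2*P*g)
48*s(j(6), q) = 48*(2 - 2*1*9) = 48*(2 - 18) = 48*(-16) = -768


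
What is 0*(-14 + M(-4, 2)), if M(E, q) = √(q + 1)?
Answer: 0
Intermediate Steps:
M(E, q) = √(1 + q)
0*(-14 + M(-4, 2)) = 0*(-14 + √(1 + 2)) = 0*(-14 + √3) = 0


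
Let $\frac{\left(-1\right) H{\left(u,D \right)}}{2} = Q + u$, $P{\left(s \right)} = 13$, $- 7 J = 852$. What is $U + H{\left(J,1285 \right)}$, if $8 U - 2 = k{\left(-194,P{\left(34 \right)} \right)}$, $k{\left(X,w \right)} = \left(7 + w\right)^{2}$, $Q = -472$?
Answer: $\frac{34655}{28} \approx 1237.7$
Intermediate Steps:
$J = - \frac{852}{7}$ ($J = \left(- \frac{1}{7}\right) 852 = - \frac{852}{7} \approx -121.71$)
$H{\left(u,D \right)} = 944 - 2 u$ ($H{\left(u,D \right)} = - 2 \left(-472 + u\right) = 944 - 2 u$)
$U = \frac{201}{4}$ ($U = \frac{1}{4} + \frac{\left(7 + 13\right)^{2}}{8} = \frac{1}{4} + \frac{20^{2}}{8} = \frac{1}{4} + \frac{1}{8} \cdot 400 = \frac{1}{4} + 50 = \frac{201}{4} \approx 50.25$)
$U + H{\left(J,1285 \right)} = \frac{201}{4} + \left(944 - - \frac{1704}{7}\right) = \frac{201}{4} + \left(944 + \frac{1704}{7}\right) = \frac{201}{4} + \frac{8312}{7} = \frac{34655}{28}$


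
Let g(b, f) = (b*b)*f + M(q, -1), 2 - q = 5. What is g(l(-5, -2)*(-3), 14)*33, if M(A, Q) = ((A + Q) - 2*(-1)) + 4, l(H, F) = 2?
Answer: 16698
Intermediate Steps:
q = -3 (q = 2 - 1*5 = 2 - 5 = -3)
M(A, Q) = 6 + A + Q (M(A, Q) = ((A + Q) + 2) + 4 = (2 + A + Q) + 4 = 6 + A + Q)
g(b, f) = 2 + f*b² (g(b, f) = (b*b)*f + (6 - 3 - 1) = b²*f + 2 = f*b² + 2 = 2 + f*b²)
g(l(-5, -2)*(-3), 14)*33 = (2 + 14*(2*(-3))²)*33 = (2 + 14*(-6)²)*33 = (2 + 14*36)*33 = (2 + 504)*33 = 506*33 = 16698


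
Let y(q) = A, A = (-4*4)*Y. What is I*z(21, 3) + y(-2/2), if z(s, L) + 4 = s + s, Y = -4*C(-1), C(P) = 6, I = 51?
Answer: 2322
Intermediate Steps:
Y = -24 (Y = -4*6 = -24)
z(s, L) = -4 + 2*s (z(s, L) = -4 + (s + s) = -4 + 2*s)
A = 384 (A = -4*4*(-24) = -16*(-24) = 384)
y(q) = 384
I*z(21, 3) + y(-2/2) = 51*(-4 + 2*21) + 384 = 51*(-4 + 42) + 384 = 51*38 + 384 = 1938 + 384 = 2322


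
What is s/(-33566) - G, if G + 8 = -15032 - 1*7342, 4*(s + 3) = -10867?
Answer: 3005107727/134264 ≈ 22382.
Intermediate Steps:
s = -10879/4 (s = -3 + (¼)*(-10867) = -3 - 10867/4 = -10879/4 ≈ -2719.8)
G = -22382 (G = -8 + (-15032 - 1*7342) = -8 + (-15032 - 7342) = -8 - 22374 = -22382)
s/(-33566) - G = -10879/4/(-33566) - 1*(-22382) = -10879/4*(-1/33566) + 22382 = 10879/134264 + 22382 = 3005107727/134264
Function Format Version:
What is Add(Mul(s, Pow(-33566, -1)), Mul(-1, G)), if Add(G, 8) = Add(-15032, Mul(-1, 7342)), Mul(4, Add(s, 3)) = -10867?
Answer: Rational(3005107727, 134264) ≈ 22382.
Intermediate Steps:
s = Rational(-10879, 4) (s = Add(-3, Mul(Rational(1, 4), -10867)) = Add(-3, Rational(-10867, 4)) = Rational(-10879, 4) ≈ -2719.8)
G = -22382 (G = Add(-8, Add(-15032, Mul(-1, 7342))) = Add(-8, Add(-15032, -7342)) = Add(-8, -22374) = -22382)
Add(Mul(s, Pow(-33566, -1)), Mul(-1, G)) = Add(Mul(Rational(-10879, 4), Pow(-33566, -1)), Mul(-1, -22382)) = Add(Mul(Rational(-10879, 4), Rational(-1, 33566)), 22382) = Add(Rational(10879, 134264), 22382) = Rational(3005107727, 134264)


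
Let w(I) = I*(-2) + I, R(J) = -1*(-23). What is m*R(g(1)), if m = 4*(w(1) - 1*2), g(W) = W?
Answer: -276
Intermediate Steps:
R(J) = 23
w(I) = -I (w(I) = -2*I + I = -I)
m = -12 (m = 4*(-1*1 - 1*2) = 4*(-1 - 2) = 4*(-3) = -12)
m*R(g(1)) = -12*23 = -276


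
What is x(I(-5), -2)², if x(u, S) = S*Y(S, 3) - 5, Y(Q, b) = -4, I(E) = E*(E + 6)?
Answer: 9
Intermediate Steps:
I(E) = E*(6 + E)
x(u, S) = -5 - 4*S (x(u, S) = S*(-4) - 5 = -4*S - 5 = -5 - 4*S)
x(I(-5), -2)² = (-5 - 4*(-2))² = (-5 + 8)² = 3² = 9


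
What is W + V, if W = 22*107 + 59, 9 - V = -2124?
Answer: 4546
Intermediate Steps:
V = 2133 (V = 9 - 1*(-2124) = 9 + 2124 = 2133)
W = 2413 (W = 2354 + 59 = 2413)
W + V = 2413 + 2133 = 4546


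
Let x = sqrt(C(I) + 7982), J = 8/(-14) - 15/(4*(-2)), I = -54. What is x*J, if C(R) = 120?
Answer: 73*sqrt(8102)/56 ≈ 117.34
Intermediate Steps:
J = 73/56 (J = 8*(-1/14) - 15/(-8) = -4/7 - 15*(-1/8) = -4/7 + 15/8 = 73/56 ≈ 1.3036)
x = sqrt(8102) (x = sqrt(120 + 7982) = sqrt(8102) ≈ 90.011)
x*J = sqrt(8102)*(73/56) = 73*sqrt(8102)/56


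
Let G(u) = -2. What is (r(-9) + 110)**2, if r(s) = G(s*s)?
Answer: 11664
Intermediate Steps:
r(s) = -2
(r(-9) + 110)**2 = (-2 + 110)**2 = 108**2 = 11664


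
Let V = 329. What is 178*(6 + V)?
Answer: 59630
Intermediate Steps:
178*(6 + V) = 178*(6 + 329) = 178*335 = 59630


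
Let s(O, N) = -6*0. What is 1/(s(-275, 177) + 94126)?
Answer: 1/94126 ≈ 1.0624e-5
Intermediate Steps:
s(O, N) = 0
1/(s(-275, 177) + 94126) = 1/(0 + 94126) = 1/94126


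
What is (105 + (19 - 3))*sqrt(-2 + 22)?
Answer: 242*sqrt(5) ≈ 541.13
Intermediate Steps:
(105 + (19 - 3))*sqrt(-2 + 22) = (105 + 16)*sqrt(20) = 121*(2*sqrt(5)) = 242*sqrt(5)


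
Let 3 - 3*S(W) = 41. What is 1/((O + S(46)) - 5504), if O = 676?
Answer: -3/14522 ≈ -0.00020658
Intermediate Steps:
S(W) = -38/3 (S(W) = 1 - ⅓*41 = 1 - 41/3 = -38/3)
1/((O + S(46)) - 5504) = 1/((676 - 38/3) - 5504) = 1/(1990/3 - 5504) = 1/(-14522/3) = -3/14522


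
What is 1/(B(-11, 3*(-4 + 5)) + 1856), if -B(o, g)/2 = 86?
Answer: 1/1684 ≈ 0.00059382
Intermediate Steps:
B(o, g) = -172 (B(o, g) = -2*86 = -172)
1/(B(-11, 3*(-4 + 5)) + 1856) = 1/(-172 + 1856) = 1/1684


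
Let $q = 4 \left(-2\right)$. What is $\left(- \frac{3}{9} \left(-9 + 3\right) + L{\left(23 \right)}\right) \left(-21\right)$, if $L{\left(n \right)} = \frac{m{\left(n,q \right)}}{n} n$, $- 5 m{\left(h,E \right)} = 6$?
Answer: $- \frac{84}{5} \approx -16.8$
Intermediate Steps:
$q = -8$
$m{\left(h,E \right)} = - \frac{6}{5}$ ($m{\left(h,E \right)} = \left(- \frac{1}{5}\right) 6 = - \frac{6}{5}$)
$L{\left(n \right)} = - \frac{6}{5}$ ($L{\left(n \right)} = - \frac{6}{5 n} n = - \frac{6}{5}$)
$\left(- \frac{3}{9} \left(-9 + 3\right) + L{\left(23 \right)}\right) \left(-21\right) = \left(- \frac{3}{9} \left(-9 + 3\right) - \frac{6}{5}\right) \left(-21\right) = \left(\left(-3\right) \frac{1}{9} \left(-6\right) - \frac{6}{5}\right) \left(-21\right) = \left(\left(- \frac{1}{3}\right) \left(-6\right) - \frac{6}{5}\right) \left(-21\right) = \left(2 - \frac{6}{5}\right) \left(-21\right) = \frac{4}{5} \left(-21\right) = - \frac{84}{5}$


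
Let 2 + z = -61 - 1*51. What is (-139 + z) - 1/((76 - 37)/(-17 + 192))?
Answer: -10042/39 ≈ -257.49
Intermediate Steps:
z = -114 (z = -2 + (-61 - 1*51) = -2 + (-61 - 51) = -2 - 112 = -114)
(-139 + z) - 1/((76 - 37)/(-17 + 192)) = (-139 - 114) - 1/((76 - 37)/(-17 + 192)) = -253 - 1/(39/175) = -253 - 1/(39*(1/175)) = -253 - 1/39/175 = -253 - 1*175/39 = -253 - 175/39 = -10042/39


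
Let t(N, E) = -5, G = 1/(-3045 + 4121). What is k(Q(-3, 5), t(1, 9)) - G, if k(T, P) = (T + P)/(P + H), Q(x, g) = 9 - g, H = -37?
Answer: 517/22596 ≈ 0.022880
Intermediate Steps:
G = 1/1076 ≈ 0.00092937
k(T, P) = (P + T)/(-37 + P) (k(T, P) = (T + P)/(P - 37) = (P + T)/(-37 + P))
k(Q(-3, 5), t(1, 9)) - G = (-5 + (9 - 1*5))/(-37 - 5) - 1*1/1076 = (-5 + (9 - 5))/(-42) - 1/1076 = -(-5 + 4)/42 - 1/1076 = -1/42*(-1) - 1/1076 = 1/42 - 1/1076 = 517/22596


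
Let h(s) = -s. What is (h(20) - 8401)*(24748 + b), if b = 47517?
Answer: -608543565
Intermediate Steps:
(h(20) - 8401)*(24748 + b) = (-1*20 - 8401)*(24748 + 47517) = (-20 - 8401)*72265 = -8421*72265 = -608543565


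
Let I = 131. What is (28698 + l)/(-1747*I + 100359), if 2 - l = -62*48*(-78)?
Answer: 101714/64249 ≈ 1.5831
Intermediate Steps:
l = -232126 (l = 2 - (-62*48)*(-78) = 2 - (-2976)*(-78) = 2 - 1*232128 = 2 - 232128 = -232126)
(28698 + l)/(-1747*I + 100359) = (28698 - 232126)/(-1747*131 + 100359) = -203428/(-228857 + 100359) = -203428/(-128498) = -203428*(-1/128498) = 101714/64249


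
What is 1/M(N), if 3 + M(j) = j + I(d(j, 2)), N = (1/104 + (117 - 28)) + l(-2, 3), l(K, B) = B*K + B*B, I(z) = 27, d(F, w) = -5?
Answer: 104/12065 ≈ 0.0086200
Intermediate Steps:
l(K, B) = B² + B*K (l(K, B) = B*K + B² = B² + B*K)
N = 9569/104 (N = (1/104 + (117 - 28)) + 3*(3 - 2) = (1/104 + 89) + 3*1 = 9257/104 + 3 = 9569/104 ≈ 92.010)
M(j) = 24 + j (M(j) = -3 + (j + 27) = -3 + (27 + j) = 24 + j)
1/M(N) = 1/(24 + 9569/104) = 1/(12065/104) = 104/12065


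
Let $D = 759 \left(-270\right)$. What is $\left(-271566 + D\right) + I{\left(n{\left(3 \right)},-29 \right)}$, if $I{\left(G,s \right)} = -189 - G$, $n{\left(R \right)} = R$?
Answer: $-476688$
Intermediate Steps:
$D = -204930$
$\left(-271566 + D\right) + I{\left(n{\left(3 \right)},-29 \right)} = \left(-271566 - 204930\right) - 192 = -476496 - 192 = -476688$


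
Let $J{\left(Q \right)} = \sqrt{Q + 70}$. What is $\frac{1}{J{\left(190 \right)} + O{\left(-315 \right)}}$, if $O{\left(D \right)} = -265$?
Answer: $- \frac{53}{13993} - \frac{2 \sqrt{65}}{69965} \approx -0.0040181$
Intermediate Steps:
$J{\left(Q \right)} = \sqrt{70 + Q}$
$\frac{1}{J{\left(190 \right)} + O{\left(-315 \right)}} = \frac{1}{\sqrt{70 + 190} - 265} = \frac{1}{\sqrt{260} - 265} = \frac{1}{2 \sqrt{65} - 265} = \frac{1}{-265 + 2 \sqrt{65}}$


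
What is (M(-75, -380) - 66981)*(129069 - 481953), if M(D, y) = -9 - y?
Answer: 23505603240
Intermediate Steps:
(M(-75, -380) - 66981)*(129069 - 481953) = ((-9 - 1*(-380)) - 66981)*(129069 - 481953) = ((-9 + 380) - 66981)*(-352884) = (371 - 66981)*(-352884) = -66610*(-352884) = 23505603240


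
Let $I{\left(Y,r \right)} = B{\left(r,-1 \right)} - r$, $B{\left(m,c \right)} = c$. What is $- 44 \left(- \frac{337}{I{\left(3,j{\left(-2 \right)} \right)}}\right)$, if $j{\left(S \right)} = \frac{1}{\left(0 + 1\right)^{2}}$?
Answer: $-7414$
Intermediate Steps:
$j{\left(S \right)} = 1$ ($j{\left(S \right)} = \frac{1}{1^{2}} = 1^{-1} = 1$)
$I{\left(Y,r \right)} = -1 - r$
$- 44 \left(- \frac{337}{I{\left(3,j{\left(-2 \right)} \right)}}\right) = - 44 \left(- \frac{337}{-1 - 1}\right) = - 44 \left(- \frac{337}{-2}\right) = - 44 \left(\left(-337\right) \left(- \frac{1}{2}\right)\right) = \left(-44\right) \frac{337}{2} = -7414$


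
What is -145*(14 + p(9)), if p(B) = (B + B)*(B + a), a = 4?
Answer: -35960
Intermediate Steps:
p(B) = 2*B*(4 + B) (p(B) = (B + B)*(B + 4) = (2*B)*(4 + B) = 2*B*(4 + B))
-145*(14 + p(9)) = -145*(14 + 2*9*(4 + 9)) = -145*(14 + 2*9*13) = -145*(14 + 234) = -145*248 = -35960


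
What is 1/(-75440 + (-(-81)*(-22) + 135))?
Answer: -1/77087 ≈ -1.2972e-5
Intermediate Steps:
1/(-75440 + (-(-81)*(-22) + 135)) = 1/(-75440 + (-81*22 + 135)) = 1/(-75440 + (-1782 + 135)) = 1/(-75440 - 1647) = 1/(-77087) = -1/77087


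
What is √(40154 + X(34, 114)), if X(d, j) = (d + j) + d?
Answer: 4*√2521 ≈ 200.84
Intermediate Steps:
X(d, j) = j + 2*d
√(40154 + X(34, 114)) = √(40154 + (114 + 2*34)) = √(40154 + (114 + 68)) = √(40154 + 182) = √40336 = 4*√2521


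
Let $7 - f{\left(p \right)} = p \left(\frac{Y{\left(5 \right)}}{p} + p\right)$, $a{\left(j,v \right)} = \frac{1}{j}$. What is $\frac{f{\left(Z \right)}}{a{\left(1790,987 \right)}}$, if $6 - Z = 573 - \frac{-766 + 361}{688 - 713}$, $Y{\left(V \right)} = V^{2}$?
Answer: $- \frac{2715417828}{5} \approx -5.4308 \cdot 10^{8}$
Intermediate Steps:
$Z = - \frac{2754}{5}$ ($Z = 6 - \left(573 - \frac{-766 + 361}{688 - 713}\right) = 6 - \left(573 - - \frac{405}{-25}\right) = 6 - \left(573 - \left(-405\right) \left(- \frac{1}{25}\right)\right) = 6 - \left(573 - \frac{81}{5}\right) = 6 - \frac{2784}{5} = - \frac{2754}{5} \approx -550.8$)
$f{\left(p \right)} = 7 - p \left(p + \frac{25}{p}\right)$ ($f{\left(p \right)} = 7 - p \left(\frac{5^{2}}{p} + p\right) = 7 - p \left(\frac{25}{p} + p\right) = 7 - p \left(p + \frac{25}{p}\right)$)
$\frac{f{\left(Z \right)}}{a{\left(1790,987 \right)}} = \frac{-18 - \left(- \frac{2754}{5}\right)^{2}}{\frac{1}{1790}} = \left(-18 - \frac{7584516}{25}\right) \frac{1}{\frac{1}{1790}} = \left(-18 - \frac{7584516}{25}\right) 1790 = \left(- \frac{7584966}{25}\right) 1790 = - \frac{2715417828}{5}$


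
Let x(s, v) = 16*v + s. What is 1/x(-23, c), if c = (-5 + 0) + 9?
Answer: 1/41 ≈ 0.024390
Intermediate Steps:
c = 4 (c = -5 + 9 = 4)
x(s, v) = s + 16*v
1/x(-23, c) = 1/(-23 + 16*4) = 1/(-23 + 64) = 1/41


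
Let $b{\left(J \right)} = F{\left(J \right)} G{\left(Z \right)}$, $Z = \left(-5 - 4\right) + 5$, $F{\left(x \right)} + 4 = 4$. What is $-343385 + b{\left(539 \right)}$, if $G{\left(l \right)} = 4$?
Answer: $-343385$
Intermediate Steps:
$F{\left(x \right)} = 0$ ($F{\left(x \right)} = -4 + 4 = 0$)
$Z = -4$ ($Z = -9 + 5 = -4$)
$b{\left(J \right)} = 0$ ($b{\left(J \right)} = 0 \cdot 4 = 0$)
$-343385 + b{\left(539 \right)} = -343385 + 0 = -343385$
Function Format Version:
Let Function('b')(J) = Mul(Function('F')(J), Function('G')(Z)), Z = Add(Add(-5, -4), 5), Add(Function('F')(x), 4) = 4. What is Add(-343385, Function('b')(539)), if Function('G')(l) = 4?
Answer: -343385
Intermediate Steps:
Function('F')(x) = 0 (Function('F')(x) = Add(-4, 4) = 0)
Z = -4 (Z = Add(-9, 5) = -4)
Function('b')(J) = 0 (Function('b')(J) = Mul(0, 4) = 0)
Add(-343385, Function('b')(539)) = Add(-343385, 0) = -343385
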